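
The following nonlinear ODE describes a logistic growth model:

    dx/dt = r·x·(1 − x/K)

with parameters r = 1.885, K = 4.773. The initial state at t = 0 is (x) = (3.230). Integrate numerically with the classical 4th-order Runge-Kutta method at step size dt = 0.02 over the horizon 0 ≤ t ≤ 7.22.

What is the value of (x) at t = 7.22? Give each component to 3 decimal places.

t=0.000: state=(3.230)
step 1 (dt=0.02): k1=(1.968), k2=(1.955), k3=(1.955), k4=(1.942); state += dt/6·(k1+2k2+2k3+k4)
t=0.020: state=(3.269)
t=0.040: state=(3.308)
t=0.060: state=(3.346)
continuing one RK4 step at a time; state shown every 25 steps (Δt=0.5):
t=0.500: state=(4.024)
t=1.000: state=(4.450)
t=1.500: state=(4.642)
t=2.000: state=(4.721)
t=2.500: state=(4.753)
t=3.000: state=(4.765)
t=3.500: state=(4.770)
t=4.000: state=(4.772)
t=4.500: state=(4.773)
t=5.000: state=(4.773)
t=5.500: state=(4.773)
t=6.000: state=(4.773)
t=6.500: state=(4.773)
t=7.000: state=(4.773)
t=7.220: state=(4.773)

(x) = (4.773)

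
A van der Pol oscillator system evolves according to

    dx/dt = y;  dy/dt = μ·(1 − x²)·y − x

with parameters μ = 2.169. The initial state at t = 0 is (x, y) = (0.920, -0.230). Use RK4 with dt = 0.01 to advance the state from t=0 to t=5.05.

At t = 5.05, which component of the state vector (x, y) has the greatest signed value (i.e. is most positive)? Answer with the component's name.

t=0.000: state=(0.920, -0.230)
step 1 (dt=0.01): k1=(-0.230, -0.997), k2=(-0.235, -0.998), k3=(-0.235, -0.998), k4=(-0.240, -1.000); state += dt/6·(k1+2k2+2k3+k4)
t=0.010: state=(0.918, -0.240)
t=0.020: state=(0.915, -0.250)
t=0.030: state=(0.913, -0.260)
continuing one RK4 step at a time; state shown every 20 steps (Δt=0.2):
t=0.200: state=(0.853, -0.439)
t=0.400: state=(0.742, -0.687)
t=0.600: state=(0.573, -1.027)
t=0.800: state=(0.319, -1.557)
t=1.000: state=(-0.072, -2.407)
t=1.200: state=(-0.657, -3.403)
t=1.400: state=(-1.348, -3.135)
t=1.600: state=(-1.800, -1.348)
t=1.800: state=(-1.939, -0.217)
t=2.000: state=(-1.937, 0.161)
t=2.200: state=(-1.891, 0.278)
t=2.400: state=(-1.830, 0.325)
t=2.600: state=(-1.762, 0.355)
t=2.800: state=(-1.688, 0.384)
t=3.000: state=(-1.608, 0.416)
t=3.200: state=(-1.521, 0.456)
t=3.400: state=(-1.425, 0.506)
t=3.600: state=(-1.318, 0.575)
t=3.800: state=(-1.194, 0.671)
t=4.000: state=(-1.046, 0.813)
t=4.200: state=(-0.863, 1.039)
t=4.400: state=(-0.620, 1.423)
t=4.600: state=(-0.274, 2.109)
t=4.800: state=(0.254, 3.232)
t=5.000: state=(1.003, 4.016)
t=5.050: state=(1.201, 3.868)
compare at T: x=1.201, y=3.868

largest component: y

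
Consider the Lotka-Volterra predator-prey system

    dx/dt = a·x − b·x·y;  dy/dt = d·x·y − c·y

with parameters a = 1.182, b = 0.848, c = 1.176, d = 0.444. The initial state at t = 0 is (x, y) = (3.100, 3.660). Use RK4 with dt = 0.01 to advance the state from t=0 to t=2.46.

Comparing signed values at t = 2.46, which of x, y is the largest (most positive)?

largest component: x

t=0.000: state=(3.100, 3.660)
step 1 (dt=0.01): k1=(-5.957, 0.733), k2=(-5.910, 0.686), k3=(-5.909, 0.686), k4=(-5.861, 0.639); state += dt/6·(k1+2k2+2k3+k4)
t=0.010: state=(3.041, 3.667)
t=0.020: state=(2.983, 3.673)
t=0.030: state=(2.926, 3.678)
continuing one RK4 step at a time; state shown every 10 steps (Δt=0.1):
t=0.100: state=(2.553, 3.688)
t=0.200: state=(2.106, 3.635)
t=0.300: state=(1.749, 3.519)
t=0.400: state=(1.470, 3.359)
t=0.500: state=(1.254, 3.172)
t=0.600: state=(1.088, 2.970)
t=0.700: state=(0.960, 2.763)
t=0.800: state=(0.862, 2.558)
t=0.900: state=(0.788, 2.359)
t=1.000: state=(0.732, 2.169)
t=1.100: state=(0.691, 1.990)
t=1.200: state=(0.661, 1.823)
t=1.300: state=(0.642, 1.668)
t=1.400: state=(0.631, 1.526)
t=1.500: state=(0.628, 1.395)
t=1.600: state=(0.631, 1.275)
t=1.700: state=(0.640, 1.166)
t=1.800: state=(0.655, 1.067)
t=1.900: state=(0.676, 0.977)
t=2.000: state=(0.703, 0.896)
t=2.100: state=(0.736, 0.822)
t=2.200: state=(0.775, 0.756)
t=2.300: state=(0.820, 0.696)
t=2.400: state=(0.872, 0.643)
t=2.460: state=(0.907, 0.613)
compare at T: x=0.907, y=0.613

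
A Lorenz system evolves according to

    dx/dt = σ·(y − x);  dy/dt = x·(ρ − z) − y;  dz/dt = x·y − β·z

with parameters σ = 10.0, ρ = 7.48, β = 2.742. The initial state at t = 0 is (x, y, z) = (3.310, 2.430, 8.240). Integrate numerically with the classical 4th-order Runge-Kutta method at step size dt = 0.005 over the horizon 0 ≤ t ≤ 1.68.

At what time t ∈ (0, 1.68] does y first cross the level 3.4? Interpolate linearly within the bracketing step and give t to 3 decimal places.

t=0.000: state=(3.310, 2.430, 8.240)
step 1 (dt=0.005): k1=(-8.800, -4.946, -14.551), k2=(-8.704, -4.797, -14.545), k3=(-8.702, -4.798, -14.543), k4=(-8.605, -4.651, -14.535); state += dt/6·(k1+2k2+2k3+k4)
t=0.005: state=(3.266, 2.406, 8.167)
t=0.010: state=(3.224, 2.383, 8.095)
t=0.015: state=(3.182, 2.362, 8.022)
continuing one RK4 step at a time; state shown every 20 steps (Δt=0.1):
t=0.100: state=(2.639, 2.181, 6.844)
t=0.200: state=(2.368, 2.265, 5.678)
t=0.300: state=(2.402, 2.560, 4.814)
t=0.400: state=(2.666, 3.029, 4.276)
t=0.460: state=(2.917, 3.387, 4.123)
next step: t=0.465: state=(2.940, 3.419, 4.116) — y has crossed 3.4
linear interpolation between t=0.460 (3.38728) and t=0.465 (3.41946) → t≈0.462

t = 0.462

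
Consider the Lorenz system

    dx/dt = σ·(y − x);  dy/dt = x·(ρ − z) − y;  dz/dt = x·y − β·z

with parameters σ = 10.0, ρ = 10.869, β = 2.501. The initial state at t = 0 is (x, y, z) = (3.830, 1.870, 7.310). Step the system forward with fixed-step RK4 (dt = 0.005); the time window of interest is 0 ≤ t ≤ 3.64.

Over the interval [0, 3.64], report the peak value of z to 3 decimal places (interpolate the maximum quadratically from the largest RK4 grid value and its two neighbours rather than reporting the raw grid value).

max z = 12.702

t=0.000: state=(3.830, 1.870, 7.310)
step 1 (dt=0.005): k1=(-19.600, 11.761, -11.120), k2=(-18.816, 11.662, -11.031), k3=(-18.838, 11.669, -11.029), k4=(-18.075, 11.573, -10.940); state += dt/6·(k1+2k2+2k3+k4)
t=0.005: state=(3.736, 1.928, 7.255)
t=0.010: state=(3.649, 1.986, 7.201)
t=0.015: state=(3.569, 2.042, 7.147)
continuing one RK4 step at a time; state shown every 40 steps (Δt=0.2):
t=0.200: state=(3.366, 4.075, 5.947)
t=0.400: state=(5.538, 6.799, 7.577)
t=0.600: state=(6.904, 6.622, 11.973)
t=0.800: state=(4.892, 3.692, 11.964)
t=1.000: state=(3.416, 3.180, 9.259)
t=1.200: state=(3.744, 4.249, 7.624)
t=1.400: state=(5.166, 5.968, 8.299)
t=1.600: state=(6.176, 6.185, 10.854)
t=1.800: state=(5.222, 4.486, 11.411)
t=2.000: state=(4.112, 3.844, 9.789)
t=2.200: state=(4.182, 4.482, 8.563)
t=2.400: state=(5.069, 5.564, 8.907)
t=2.600: state=(5.700, 5.735, 10.401)
t=2.800: state=(5.202, 4.775, 10.857)
t=3.000: state=(4.489, 4.285, 9.917)
t=3.200: state=(4.482, 4.661, 9.099)
t=3.400: state=(5.028, 5.330, 9.291)
t=3.600: state=(5.410, 5.436, 10.175)
t=3.640: state=(5.405, 5.355, 10.318)
largest grid value and its neighbours: z(0.685)=12.69795, z(0.690)=12.70181, z(0.695)=12.70165
parabola through these three points peaks at t≈0.692 with z≈12.70224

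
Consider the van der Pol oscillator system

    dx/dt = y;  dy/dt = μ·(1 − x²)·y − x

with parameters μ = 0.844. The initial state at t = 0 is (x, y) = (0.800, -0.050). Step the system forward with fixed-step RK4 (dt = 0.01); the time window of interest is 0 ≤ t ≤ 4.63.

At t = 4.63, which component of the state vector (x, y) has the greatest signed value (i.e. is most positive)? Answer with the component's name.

t=0.000: state=(0.800, -0.050)
step 1 (dt=0.01): k1=(-0.050, -0.815), k2=(-0.054, -0.816), k3=(-0.054, -0.816), k4=(-0.058, -0.817); state += dt/6·(k1+2k2+2k3+k4)
t=0.010: state=(0.799, -0.058)
t=0.020: state=(0.799, -0.066)
t=0.030: state=(0.798, -0.075)
continuing one RK4 step at a time; state shown every 20 steps (Δt=0.2):
t=0.200: state=(0.773, -0.216)
t=0.400: state=(0.713, -0.388)
t=0.600: state=(0.618, -0.567)
t=0.800: state=(0.486, -0.755)
t=1.000: state=(0.315, -0.957)
t=1.200: state=(0.102, -1.170)
t=1.400: state=(-0.153, -1.380)
t=1.600: state=(-0.447, -1.544)
t=1.800: state=(-0.763, -1.590)
t=2.000: state=(-1.070, -1.446)
t=2.200: state=(-1.328, -1.108)
t=2.400: state=(-1.507, -0.671)
t=2.600: state=(-1.598, -0.251)
t=2.800: state=(-1.612, 0.091)
t=3.000: state=(-1.567, 0.351)
t=3.200: state=(-1.476, 0.555)
t=3.400: state=(-1.347, 0.730)
t=3.600: state=(-1.184, 0.900)
t=3.800: state=(-0.986, 1.088)
t=4.000: state=(-0.747, 1.311)
t=4.200: state=(-0.458, 1.586)
t=4.400: state=(-0.108, 1.912)
t=4.600: state=(0.307, 2.236)
t=4.630: state=(0.375, 2.276)
compare at T: x=0.375, y=2.276

largest component: y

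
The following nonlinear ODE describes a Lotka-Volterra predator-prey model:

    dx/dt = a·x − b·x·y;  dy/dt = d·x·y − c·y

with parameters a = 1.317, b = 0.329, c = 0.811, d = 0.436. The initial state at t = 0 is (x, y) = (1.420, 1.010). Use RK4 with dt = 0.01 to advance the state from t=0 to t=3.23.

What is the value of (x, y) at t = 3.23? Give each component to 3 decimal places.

t=0.000: state=(1.420, 1.010)
step 1 (dt=0.01): k1=(1.398, -0.194), k2=(1.406, -0.191), k3=(1.406, -0.191), k4=(1.413, -0.187); state += dt/6·(k1+2k2+2k3+k4)
t=0.010: state=(1.434, 1.008)
t=0.020: state=(1.448, 1.006)
t=0.030: state=(1.463, 1.004)
continuing one RK4 step at a time; state shown every 20 steps (Δt=0.2):
t=0.200: state=(1.731, 0.985)
t=0.400: state=(2.111, 0.989)
t=0.600: state=(2.571, 1.031)
t=0.800: state=(3.118, 1.123)
t=1.000: state=(3.750, 1.287)
t=1.200: state=(4.447, 1.564)
t=1.400: state=(5.149, 2.022)
t=1.600: state=(5.735, 2.767)
t=1.800: state=(6.002, 3.937)
t=2.000: state=(5.721, 5.607)
t=2.200: state=(4.826, 7.581)
t=2.400: state=(3.592, 9.311)
t=2.600: state=(2.441, 10.281)
t=2.800: state=(1.602, 10.401)
t=3.000: state=(1.066, 9.916)
t=3.200: state=(0.741, 9.111)
t=3.230: state=(0.705, 8.977)

(x, y) = (0.705, 8.977)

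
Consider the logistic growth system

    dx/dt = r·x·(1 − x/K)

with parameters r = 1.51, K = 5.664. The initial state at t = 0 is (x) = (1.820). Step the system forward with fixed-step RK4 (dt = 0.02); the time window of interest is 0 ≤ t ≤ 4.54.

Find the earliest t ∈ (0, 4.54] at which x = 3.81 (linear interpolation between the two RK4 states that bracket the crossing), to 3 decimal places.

t=0.000: state=(1.820)
step 1 (dt=0.02): k1=(1.865), k2=(1.875), k3=(1.875), k4=(1.885); state += dt/6·(k1+2k2+2k3+k4)
t=0.020: state=(1.858)
t=0.040: state=(1.895)
t=0.060: state=(1.934)
continuing one RK4 step at a time; state shown every 10 steps (Δt=0.2):
t=0.200: state=(2.211)
t=0.400: state=(2.629)
t=0.600: state=(3.056)
t=0.800: state=(3.473)
t=0.960: state=(3.787)
next step: t=0.980: state=(3.825) — x has crossed 3.81
linear interpolation between t=0.960 (3.78703) and t=0.980 (3.82473) → t≈0.972

t = 0.972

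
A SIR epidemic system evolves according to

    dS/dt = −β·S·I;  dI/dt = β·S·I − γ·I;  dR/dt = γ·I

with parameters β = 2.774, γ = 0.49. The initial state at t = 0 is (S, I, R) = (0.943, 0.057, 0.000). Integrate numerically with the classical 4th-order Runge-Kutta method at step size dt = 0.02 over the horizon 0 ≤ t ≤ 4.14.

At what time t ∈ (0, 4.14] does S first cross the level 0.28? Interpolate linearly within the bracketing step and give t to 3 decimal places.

t=0.000: state=(0.943, 0.057, 0.000)
step 1 (dt=0.02): k1=(-0.149, 0.121, 0.028), k2=(-0.152, 0.124, 0.029), k3=(-0.152, 0.124, 0.029), k4=(-0.155, 0.126, 0.029); state += dt/6·(k1+2k2+2k3+k4)
t=0.020: state=(0.940, 0.059, 0.001)
t=0.040: state=(0.937, 0.062, 0.001)
t=0.060: state=(0.934, 0.065, 0.002)
continuing one RK4 step at a time; state shown every 10 steps (Δt=0.2):
t=0.200: state=(0.907, 0.086, 0.007)
t=0.400: state=(0.855, 0.128, 0.017)
t=0.600: state=(0.785, 0.183, 0.032)
t=0.800: state=(0.696, 0.250, 0.054)
t=1.000: state=(0.594, 0.324, 0.082)
t=1.200: state=(0.486, 0.397, 0.117)
t=1.400: state=(0.383, 0.458, 0.159)
t=1.600: state=(0.293, 0.500, 0.206)
t=1.620: state=(0.285, 0.503, 0.211)
next step: t=1.640: state=(0.278, 0.506, 0.216) — S has crossed 0.28
linear interpolation between t=1.620 (0.28541) and t=1.640 (0.27752) → t≈1.634

t = 1.634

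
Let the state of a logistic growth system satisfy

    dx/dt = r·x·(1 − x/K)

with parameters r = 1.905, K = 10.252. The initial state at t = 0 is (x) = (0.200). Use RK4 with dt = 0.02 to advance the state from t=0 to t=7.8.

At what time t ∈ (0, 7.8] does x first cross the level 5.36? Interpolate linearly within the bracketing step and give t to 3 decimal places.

t = 2.104

t=0.000: state=(0.200)
step 1 (dt=0.02): k1=(0.374), k2=(0.380), k3=(0.381), k4=(0.387); state += dt/6·(k1+2k2+2k3+k4)
t=0.020: state=(0.208)
t=0.040: state=(0.216)
t=0.060: state=(0.224)
continuing one RK4 step at a time; state shown every 25 steps (Δt=0.5):
t=0.500: state=(0.503)
t=1.000: state=(1.209)
t=1.500: state=(2.639)
t=2.000: state=(4.851)
t=2.100: state=(5.339)
next step: t=2.120: state=(5.437) — x has crossed 5.36
linear interpolation between t=2.100 (5.33935) and t=2.120 (5.43674) → t≈2.104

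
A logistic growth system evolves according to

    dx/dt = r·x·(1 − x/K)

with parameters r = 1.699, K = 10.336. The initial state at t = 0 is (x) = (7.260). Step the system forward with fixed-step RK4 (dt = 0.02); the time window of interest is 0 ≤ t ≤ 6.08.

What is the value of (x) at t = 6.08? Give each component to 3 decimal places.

t=0.000: state=(7.260)
step 1 (dt=0.02): k1=(3.671), k2=(3.645), k3=(3.646), k4=(3.620); state += dt/6·(k1+2k2+2k3+k4)
t=0.020: state=(7.333)
t=0.040: state=(7.405)
t=0.060: state=(7.476)
continuing one RK4 step at a time; state shown every 10 steps (Δt=0.2):
t=0.200: state=(7.941)
t=0.400: state=(8.509)
t=0.600: state=(8.965)
t=0.800: state=(9.322)
t=1.000: state=(9.593)
t=1.200: state=(9.796)
t=1.400: state=(9.945)
t=1.600: state=(10.055)
t=1.800: state=(10.134)
t=2.000: state=(10.192)
t=2.200: state=(10.233)
t=2.400: state=(10.262)
t=2.600: state=(10.283)
t=2.800: state=(10.299)
t=3.000: state=(10.309)
t=3.200: state=(10.317)
t=3.400: state=(10.322)
t=3.600: state=(10.326)
t=3.800: state=(10.329)
t=4.000: state=(10.331)
t=4.200: state=(10.333)
t=4.400: state=(10.334)
t=4.600: state=(10.334)
t=4.800: state=(10.335)
t=5.000: state=(10.335)
t=5.200: state=(10.335)
t=5.400: state=(10.336)
t=5.600: state=(10.336)
t=5.800: state=(10.336)
t=6.000: state=(10.336)
t=6.080: state=(10.336)

(x) = (10.336)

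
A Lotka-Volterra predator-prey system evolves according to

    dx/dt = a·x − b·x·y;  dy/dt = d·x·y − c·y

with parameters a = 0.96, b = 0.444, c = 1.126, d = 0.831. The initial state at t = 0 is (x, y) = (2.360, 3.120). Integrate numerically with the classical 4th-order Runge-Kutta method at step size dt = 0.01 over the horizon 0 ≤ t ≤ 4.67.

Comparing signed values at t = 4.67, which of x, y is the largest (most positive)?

t=0.000: state=(2.360, 3.120)
step 1 (dt=0.01): k1=(-1.004, 2.606), k2=(-1.015, 2.604), k3=(-1.015, 2.603), k4=(-1.027, 2.601); state += dt/6·(k1+2k2+2k3+k4)
t=0.010: state=(2.350, 3.146)
t=0.020: state=(2.339, 3.172)
t=0.030: state=(2.329, 3.198)
continuing one RK4 step at a time; state shown every 20 steps (Δt=0.2):
t=0.200: state=(2.119, 3.618)
t=0.400: state=(1.828, 4.011)
t=0.600: state=(1.534, 4.233)
t=0.800: state=(1.273, 4.265)
t=1.000: state=(1.061, 4.130)
t=1.200: state=(0.900, 3.879)
t=1.400: state=(0.784, 3.560)
t=1.600: state=(0.703, 3.214)
t=1.800: state=(0.650, 2.871)
t=2.000: state=(0.620, 2.546)
t=2.200: state=(0.607, 2.250)
t=2.400: state=(0.609, 1.987)
t=2.600: state=(0.625, 1.758)
t=2.800: state=(0.654, 1.560)
t=3.000: state=(0.695, 1.393)
t=3.200: state=(0.749, 1.254)
t=3.400: state=(0.816, 1.140)
t=3.600: state=(0.898, 1.049)
t=3.800: state=(0.994, 0.980)
t=4.000: state=(1.107, 0.931)
t=4.200: state=(1.236, 0.903)
t=4.400: state=(1.383, 0.896)
t=4.600: state=(1.547, 0.913)
t=4.670: state=(1.608, 0.924)
compare at T: x=1.608, y=0.924

largest component: x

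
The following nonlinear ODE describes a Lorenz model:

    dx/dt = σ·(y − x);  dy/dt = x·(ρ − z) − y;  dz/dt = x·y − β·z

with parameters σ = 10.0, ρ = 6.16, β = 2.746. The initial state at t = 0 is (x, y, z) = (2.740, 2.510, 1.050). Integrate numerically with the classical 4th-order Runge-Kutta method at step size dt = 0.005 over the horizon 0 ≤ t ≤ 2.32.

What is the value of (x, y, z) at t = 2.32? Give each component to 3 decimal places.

(x, y, z) = (3.497, 3.415, 5.202)

t=0.000: state=(2.740, 2.510, 1.050)
step 1 (dt=0.005): k1=(-2.300, 11.491, 3.994), k2=(-1.955, 11.406, 4.031), k3=(-1.966, 11.410, 4.032), k4=(-1.631, 11.329, 4.070); state += dt/6·(k1+2k2+2k3+k4)
t=0.005: state=(2.730, 2.567, 1.070)
t=0.010: state=(2.724, 2.623, 1.091)
t=0.015: state=(2.720, 2.679, 1.112)
continuing one RK4 step at a time; state shown every 20 steps (Δt=0.1):
t=0.100: state=(2.990, 3.569, 1.554)
t=0.200: state=(3.727, 4.566, 2.388)
t=0.300: state=(4.573, 5.376, 3.650)
t=0.400: state=(5.224, 5.671, 5.190)
t=0.500: state=(5.389, 5.256, 6.525)
t=0.600: state=(4.994, 4.381, 7.161)
t=0.700: state=(4.281, 3.527, 7.032)
t=0.800: state=(3.581, 2.966, 6.440)
t=0.900: state=(3.084, 2.710, 5.706)
t=1.000: state=(2.826, 2.677, 5.022)
t=1.100: state=(2.770, 2.800, 4.480)
t=1.200: state=(2.871, 3.036, 4.121)
t=1.300: state=(3.088, 3.352, 3.964)
t=1.400: state=(3.384, 3.706, 4.014)
t=1.500: state=(3.714, 4.041, 4.259)
t=1.600: state=(4.017, 4.285, 4.654)
t=1.700: state=(4.230, 4.378, 5.110)
t=1.800: state=(4.304, 4.302, 5.512)
t=1.900: state=(4.232, 4.099, 5.761)
t=2.000: state=(4.056, 3.849, 5.817)
t=2.100: state=(3.841, 3.628, 5.706)
t=2.200: state=(3.648, 3.480, 5.494)
t=2.300: state=(3.515, 3.418, 5.250)
t=2.320: state=(3.497, 3.415, 5.202)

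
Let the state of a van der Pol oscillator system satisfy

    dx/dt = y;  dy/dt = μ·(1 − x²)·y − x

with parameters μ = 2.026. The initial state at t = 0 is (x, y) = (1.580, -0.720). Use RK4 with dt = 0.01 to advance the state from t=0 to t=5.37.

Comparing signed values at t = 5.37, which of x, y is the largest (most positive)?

t=0.000: state=(1.580, -0.720)
step 1 (dt=0.01): k1=(-0.720, 0.603), k2=(-0.717, 0.581), k3=(-0.717, 0.581), k4=(-0.714, 0.560); state += dt/6·(k1+2k2+2k3+k4)
t=0.010: state=(1.573, -0.714)
t=0.020: state=(1.566, -0.709)
t=0.030: state=(1.559, -0.704)
continuing one RK4 step at a time; state shown every 20 steps (Δt=0.2):
t=0.200: state=(1.443, -0.666)
t=0.400: state=(1.308, -0.696)
t=0.600: state=(1.161, -0.787)
t=0.800: state=(0.989, -0.947)
t=1.000: state=(0.775, -1.219)
t=1.200: state=(0.488, -1.692)
t=1.400: state=(0.075, -2.511)
t=1.600: state=(-0.538, -3.603)
t=1.800: state=(-1.295, -3.593)
t=2.000: state=(-1.833, -1.670)
t=2.200: state=(-2.011, -0.311)
t=2.400: state=(-2.019, 0.142)
t=2.600: state=(-1.974, 0.275)
t=2.800: state=(-1.914, 0.323)
t=3.000: state=(-1.846, 0.352)
t=3.200: state=(-1.773, 0.378)
t=3.400: state=(-1.695, 0.406)
t=3.600: state=(-1.611, 0.440)
t=3.800: state=(-1.519, 0.483)
t=4.000: state=(-1.417, 0.538)
t=4.200: state=(-1.302, 0.613)
t=4.400: state=(-1.169, 0.719)
t=4.600: state=(-1.011, 0.876)
t=4.800: state=(-0.813, 1.125)
t=5.000: state=(-0.550, 1.546)
t=5.200: state=(-0.174, 2.273)
t=5.370: state=(0.287, 3.180)
compare at T: x=0.287, y=3.180

largest component: y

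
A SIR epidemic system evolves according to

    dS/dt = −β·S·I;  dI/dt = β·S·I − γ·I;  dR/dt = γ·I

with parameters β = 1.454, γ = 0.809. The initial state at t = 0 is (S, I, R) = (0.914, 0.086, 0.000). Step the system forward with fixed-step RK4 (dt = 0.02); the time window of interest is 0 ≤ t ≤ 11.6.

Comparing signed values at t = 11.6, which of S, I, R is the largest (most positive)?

largest component: R

t=0.000: state=(0.914, 0.086, 0.000)
step 1 (dt=0.02): k1=(-0.114, 0.045, 0.070), k2=(-0.115, 0.045, 0.070), k3=(-0.115, 0.045, 0.070), k4=(-0.115, 0.045, 0.070); state += dt/6·(k1+2k2+2k3+k4)
t=0.020: state=(0.912, 0.087, 0.001)
t=0.040: state=(0.909, 0.088, 0.003)
t=0.060: state=(0.907, 0.089, 0.004)
continuing one RK4 step at a time; state shown every 25 steps (Δt=0.5):
t=0.500: state=(0.851, 0.109, 0.039)
t=1.000: state=(0.780, 0.132, 0.088)
t=1.500: state=(0.704, 0.151, 0.146)
t=2.000: state=(0.627, 0.163, 0.209)
t=2.500: state=(0.556, 0.167, 0.277)
t=3.000: state=(0.493, 0.164, 0.344)
t=3.500: state=(0.439, 0.153, 0.408)
t=4.000: state=(0.395, 0.138, 0.467)
t=4.500: state=(0.359, 0.121, 0.519)
t=5.000: state=(0.331, 0.104, 0.565)
t=5.500: state=(0.309, 0.088, 0.604)
t=6.000: state=(0.291, 0.073, 0.636)
t=6.500: state=(0.278, 0.060, 0.663)
t=7.000: state=(0.267, 0.048, 0.684)
t=7.500: state=(0.259, 0.039, 0.702)
t=8.000: state=(0.252, 0.031, 0.716)
t=8.500: state=(0.247, 0.025, 0.728)
t=9.000: state=(0.243, 0.020, 0.737)
t=9.500: state=(0.240, 0.016, 0.744)
t=10.000: state=(0.238, 0.013, 0.750)
t=10.500: state=(0.236, 0.010, 0.754)
t=11.000: state=(0.234, 0.008, 0.758)
t=11.500: state=(0.233, 0.006, 0.761)
t=11.600: state=(0.233, 0.006, 0.761)
compare at T: S=0.233, I=0.006, R=0.761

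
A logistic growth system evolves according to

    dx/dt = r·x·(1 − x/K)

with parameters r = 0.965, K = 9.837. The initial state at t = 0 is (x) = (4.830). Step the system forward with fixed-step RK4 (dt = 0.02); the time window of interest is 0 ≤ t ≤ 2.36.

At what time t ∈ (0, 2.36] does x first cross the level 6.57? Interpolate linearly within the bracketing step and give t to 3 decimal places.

t=0.000: state=(4.830)
step 1 (dt=0.02): k1=(2.372), k2=(2.373), k3=(2.373), k4=(2.373); state += dt/6·(k1+2k2+2k3+k4)
t=0.020: state=(4.877)
t=0.040: state=(4.925)
t=0.060: state=(4.972)
continuing one RK4 step at a time; state shown every 5 steps (Δt=0.1):
t=0.100: state=(5.067)
t=0.200: state=(5.304)
t=0.300: state=(5.539)
t=0.400: state=(5.771)
t=0.500: state=(5.999)
t=0.600: state=(6.222)
t=0.700: state=(6.440)
t=0.760: state=(6.567)
next step: t=0.780: state=(6.609) — x has crossed 6.57
linear interpolation between t=0.760 (6.56731) and t=0.780 (6.60930) → t≈0.761

t = 0.761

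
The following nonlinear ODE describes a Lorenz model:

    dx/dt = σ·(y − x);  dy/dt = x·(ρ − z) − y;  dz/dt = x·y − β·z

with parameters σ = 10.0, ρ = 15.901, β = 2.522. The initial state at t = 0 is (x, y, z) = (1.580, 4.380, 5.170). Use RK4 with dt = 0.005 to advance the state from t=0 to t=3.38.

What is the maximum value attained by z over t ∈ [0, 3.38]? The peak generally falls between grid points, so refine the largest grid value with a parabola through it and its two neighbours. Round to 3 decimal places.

max z = 22.603

t=0.000: state=(1.580, 4.380, 5.170)
step 1 (dt=0.005): k1=(28.000, 12.575, -6.118), k2=(27.614, 13.320, -5.721), k3=(27.643, 13.306, -5.725), k4=(27.283, 14.041, -5.326); state += dt/6·(k1+2k2+2k3+k4)
t=0.005: state=(1.718, 4.447, 5.141)
t=0.010: state=(1.853, 4.520, 5.117)
t=0.015: state=(1.985, 4.601, 5.096)
continuing one RK4 step at a time; state shown every 40 steps (Δt=0.2):
t=0.200: state=(7.410, 11.079, 8.978)
t=0.400: state=(9.860, 6.562, 22.570)
t=0.600: state=(2.556, 0.520, 15.920)
t=0.800: state=(1.127, 1.216, 9.787)
t=1.000: state=(2.213, 3.285, 6.464)
t=1.200: state=(6.203, 9.248, 8.100)
t=1.400: state=(10.300, 9.043, 20.803)
t=1.600: state=(3.875, 1.259, 17.317)
t=1.800: state=(1.737, 1.739, 10.921)
t=2.000: state=(2.962, 4.221, 7.625)
t=2.200: state=(7.199, 10.011, 10.546)
t=2.400: state=(9.197, 7.039, 20.700)
t=2.600: state=(3.644, 1.843, 16.022)
t=2.800: state=(2.508, 2.855, 10.589)
t=3.000: state=(4.606, 6.405, 8.910)
t=3.200: state=(8.837, 10.295, 15.454)
t=3.380: state=(7.292, 4.673, 19.539)
largest grid value and its neighbours: z(0.405)=22.59749, z(0.410)=22.60182, z(0.415)=22.58434
parabola through these three points peaks at t≈0.408 with z≈22.60281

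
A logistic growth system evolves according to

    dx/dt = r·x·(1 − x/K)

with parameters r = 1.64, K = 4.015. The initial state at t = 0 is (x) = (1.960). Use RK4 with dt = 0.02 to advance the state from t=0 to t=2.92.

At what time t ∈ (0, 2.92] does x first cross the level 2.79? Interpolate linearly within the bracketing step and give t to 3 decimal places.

t=0.000: state=(1.960)
step 1 (dt=0.02): k1=(1.645), k2=(1.646), k3=(1.646), k4=(1.646); state += dt/6·(k1+2k2+2k3+k4)
t=0.020: state=(1.993)
t=0.040: state=(2.026)
t=0.060: state=(2.059)
continuing one RK4 step at a time; state shown every 5 steps (Δt=0.1):
t=0.100: state=(2.124)
t=0.200: state=(2.287)
t=0.300: state=(2.447)
t=0.400: state=(2.600)
t=0.500: state=(2.747)
t=0.520: state=(2.775)
next step: t=0.540: state=(2.803) — x has crossed 2.79
linear interpolation between t=0.520 (2.77494) and t=0.540 (2.80287) → t≈0.531

t = 0.531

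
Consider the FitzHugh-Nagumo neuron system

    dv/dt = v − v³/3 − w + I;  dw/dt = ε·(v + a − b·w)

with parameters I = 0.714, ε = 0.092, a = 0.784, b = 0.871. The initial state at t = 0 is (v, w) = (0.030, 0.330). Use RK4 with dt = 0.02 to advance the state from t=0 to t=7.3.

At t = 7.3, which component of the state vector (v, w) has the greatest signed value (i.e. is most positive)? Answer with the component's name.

t=0.000: state=(0.030, 0.330)
step 1 (dt=0.02): k1=(0.414, 0.048), k2=(0.418, 0.049), k3=(0.418, 0.049), k4=(0.421, 0.049); state += dt/6·(k1+2k2+2k3+k4)
t=0.020: state=(0.038, 0.331)
t=0.040: state=(0.047, 0.332)
t=0.060: state=(0.056, 0.333)
continuing one RK4 step at a time; state shown every 25 steps (Δt=0.5):
t=0.500: state=(0.289, 0.359)
t=1.000: state=(0.672, 0.402)
t=1.500: state=(1.134, 0.462)
t=2.000: state=(1.505, 0.539)
t=2.500: state=(1.680, 0.626)
t=3.000: state=(1.724, 0.714)
t=3.500: state=(1.713, 0.799)
t=4.000: state=(1.683, 0.879)
t=4.500: state=(1.645, 0.955)
t=5.000: state=(1.604, 1.026)
t=5.500: state=(1.561, 1.093)
t=6.000: state=(1.518, 1.155)
t=6.500: state=(1.473, 1.212)
t=7.000: state=(1.427, 1.265)
t=7.300: state=(1.399, 1.295)
compare at T: v=1.399, w=1.295

largest component: v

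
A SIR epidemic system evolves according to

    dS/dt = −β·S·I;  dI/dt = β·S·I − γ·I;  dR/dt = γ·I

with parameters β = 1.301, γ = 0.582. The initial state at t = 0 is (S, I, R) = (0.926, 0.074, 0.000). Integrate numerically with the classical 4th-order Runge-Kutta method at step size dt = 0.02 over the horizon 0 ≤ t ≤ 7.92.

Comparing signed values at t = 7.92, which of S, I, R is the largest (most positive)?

largest component: R

t=0.000: state=(0.926, 0.074, 0.000)
step 1 (dt=0.02): k1=(-0.089, 0.046, 0.043), k2=(-0.090, 0.046, 0.043), k3=(-0.090, 0.046, 0.043), k4=(-0.090, 0.046, 0.044); state += dt/6·(k1+2k2+2k3+k4)
t=0.020: state=(0.924, 0.075, 0.001)
t=0.040: state=(0.922, 0.076, 0.002)
t=0.060: state=(0.921, 0.077, 0.003)
continuing one RK4 step at a time; state shown every 25 steps (Δt=0.5):
t=0.500: state=(0.875, 0.099, 0.025)
t=1.000: state=(0.813, 0.129, 0.058)
t=1.500: state=(0.740, 0.160, 0.100)
t=2.000: state=(0.661, 0.188, 0.151)
t=2.500: state=(0.580, 0.211, 0.209)
t=3.000: state=(0.503, 0.224, 0.273)
t=3.500: state=(0.434, 0.227, 0.339)
t=4.000: state=(0.375, 0.221, 0.404)
t=4.500: state=(0.327, 0.207, 0.466)
t=5.000: state=(0.287, 0.189, 0.524)
t=5.500: state=(0.255, 0.168, 0.576)
t=6.000: state=(0.231, 0.147, 0.622)
t=6.500: state=(0.211, 0.127, 0.662)
t=7.000: state=(0.195, 0.108, 0.696)
t=7.500: state=(0.183, 0.092, 0.725)
t=7.920: state=(0.175, 0.079, 0.746)
compare at T: S=0.175, I=0.079, R=0.746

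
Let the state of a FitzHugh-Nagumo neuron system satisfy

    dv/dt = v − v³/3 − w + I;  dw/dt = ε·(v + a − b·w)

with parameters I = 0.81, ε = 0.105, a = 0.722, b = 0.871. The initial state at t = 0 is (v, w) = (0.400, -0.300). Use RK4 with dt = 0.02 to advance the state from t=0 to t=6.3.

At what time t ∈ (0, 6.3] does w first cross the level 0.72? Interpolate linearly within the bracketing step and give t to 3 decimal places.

t = 4.245

t=0.000: state=(0.400, -0.300)
step 1 (dt=0.02): k1=(1.489, 0.145), k2=(1.500, 0.147), k3=(1.500, 0.147), k4=(1.511, 0.148); state += dt/6·(k1+2k2+2k3+k4)
t=0.020: state=(0.430, -0.297)
t=0.040: state=(0.460, -0.294)
t=0.060: state=(0.491, -0.291)
continuing one RK4 step at a time; state shown every 25 steps (Δt=0.5):
t=0.500: state=(1.226, -0.208)
t=1.000: state=(1.824, -0.081)
t=1.500: state=(1.994, 0.059)
t=2.000: state=(1.998, 0.196)
t=2.500: state=(1.965, 0.326)
t=3.000: state=(1.923, 0.448)
t=3.500: state=(1.880, 0.563)
t=4.000: state=(1.836, 0.670)
t=4.240: state=(1.815, 0.719)
next step: t=4.260: state=(1.813, 0.723) — w has crossed 0.72
linear interpolation between t=4.240 (0.71898) and t=4.260 (0.72298) → t≈4.245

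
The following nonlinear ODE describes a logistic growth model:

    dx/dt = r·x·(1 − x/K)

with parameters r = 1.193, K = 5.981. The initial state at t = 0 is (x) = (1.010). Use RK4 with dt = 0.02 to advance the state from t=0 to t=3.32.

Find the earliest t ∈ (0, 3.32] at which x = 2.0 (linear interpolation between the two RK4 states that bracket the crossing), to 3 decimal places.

t=0.000: state=(1.010)
step 1 (dt=0.02): k1=(1.001), k2=(1.009), k3=(1.009), k4=(1.017); state += dt/6·(k1+2k2+2k3+k4)
t=0.020: state=(1.030)
t=0.040: state=(1.051)
t=0.060: state=(1.072)
continuing one RK4 step at a time; state shown every 10 steps (Δt=0.2):
t=0.200: state=(1.226)
t=0.400: state=(1.475)
t=0.600: state=(1.756)
t=0.740: state=(1.970)
next step: t=0.760: state=(2.002) — x has crossed 2.0
linear interpolation between t=0.740 (1.97021) and t=0.760 (2.00186) → t≈0.759

t = 0.759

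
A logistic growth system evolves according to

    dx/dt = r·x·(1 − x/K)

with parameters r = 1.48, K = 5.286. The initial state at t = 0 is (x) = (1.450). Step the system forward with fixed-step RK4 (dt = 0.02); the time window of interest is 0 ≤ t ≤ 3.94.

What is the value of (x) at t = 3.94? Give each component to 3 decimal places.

t=0.000: state=(1.450)
step 1 (dt=0.02): k1=(1.557), k2=(1.568), k3=(1.568), k4=(1.578); state += dt/6·(k1+2k2+2k3+k4)
t=0.020: state=(1.481)
t=0.040: state=(1.513)
t=0.060: state=(1.545)
continuing one RK4 step at a time; state shown every 10 steps (Δt=0.2):
t=0.200: state=(1.781)
t=0.400: state=(2.146)
t=0.600: state=(2.531)
t=0.800: state=(2.921)
t=1.000: state=(3.299)
t=1.200: state=(3.651)
t=1.400: state=(3.965)
t=1.600: state=(4.236)
t=1.800: state=(4.463)
t=2.000: state=(4.649)
t=2.200: state=(4.797)
t=2.400: state=(4.913)
t=2.600: state=(5.004)
t=2.800: state=(5.073)
t=3.000: state=(5.126)
t=3.200: state=(5.166)
t=3.400: state=(5.196)
t=3.600: state=(5.219)
t=3.800: state=(5.236)
t=3.940: state=(5.245)

(x) = (5.245)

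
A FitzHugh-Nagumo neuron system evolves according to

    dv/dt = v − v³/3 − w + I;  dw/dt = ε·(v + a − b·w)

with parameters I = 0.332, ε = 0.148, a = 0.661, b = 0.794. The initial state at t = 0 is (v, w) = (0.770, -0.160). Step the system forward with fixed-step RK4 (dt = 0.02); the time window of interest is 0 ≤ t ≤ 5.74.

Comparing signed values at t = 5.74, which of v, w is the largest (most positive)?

t=0.000: state=(0.770, -0.160)
step 1 (dt=0.02): k1=(1.110, 0.231), k2=(1.112, 0.232), k3=(1.112, 0.232), k4=(1.114, 0.233); state += dt/6·(k1+2k2+2k3+k4)
t=0.020: state=(0.792, -0.155)
t=0.040: state=(0.815, -0.151)
t=0.060: state=(0.837, -0.146)
continuing one RK4 step at a time; state shown every 10 steps (Δt=0.2):
t=0.200: state=(0.994, -0.111)
t=0.400: state=(1.207, -0.057)
t=0.600: state=(1.392, 0.002)
t=0.800: state=(1.534, 0.064)
t=1.000: state=(1.632, 0.128)
t=1.200: state=(1.692, 0.193)
t=1.400: state=(1.722, 0.258)
t=1.600: state=(1.732, 0.322)
t=1.800: state=(1.728, 0.385)
t=2.000: state=(1.715, 0.445)
t=2.200: state=(1.697, 0.504)
t=2.400: state=(1.674, 0.561)
t=2.600: state=(1.649, 0.616)
t=2.800: state=(1.622, 0.669)
t=3.000: state=(1.594, 0.720)
t=3.200: state=(1.565, 0.769)
t=3.400: state=(1.535, 0.816)
t=3.600: state=(1.503, 0.860)
t=3.800: state=(1.471, 0.903)
t=4.000: state=(1.439, 0.944)
t=4.200: state=(1.405, 0.983)
t=4.400: state=(1.370, 1.020)
t=4.600: state=(1.335, 1.055)
t=4.800: state=(1.298, 1.089)
t=5.000: state=(1.260, 1.120)
t=5.200: state=(1.220, 1.150)
t=5.400: state=(1.178, 1.178)
t=5.600: state=(1.135, 1.203)
t=5.740: state=(1.103, 1.220)
compare at T: v=1.103, w=1.220

largest component: w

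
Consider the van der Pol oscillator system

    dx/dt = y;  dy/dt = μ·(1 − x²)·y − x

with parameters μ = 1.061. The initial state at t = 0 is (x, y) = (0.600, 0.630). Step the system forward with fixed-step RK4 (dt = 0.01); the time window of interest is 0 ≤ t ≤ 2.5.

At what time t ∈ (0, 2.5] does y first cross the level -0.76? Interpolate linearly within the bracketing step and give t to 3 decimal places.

t=0.000: state=(0.600, 0.630)
step 1 (dt=0.01): k1=(0.630, -0.172), k2=(0.629, -0.178), k3=(0.629, -0.178), k4=(0.628, -0.185); state += dt/6·(k1+2k2+2k3+k4)
t=0.010: state=(0.606, 0.628)
t=0.020: state=(0.613, 0.626)
t=0.030: state=(0.619, 0.624)
continuing one RK4 step at a time; state shown every 10 steps (Δt=0.1):
t=0.100: state=(0.662, 0.606)
t=0.200: state=(0.721, 0.570)
t=0.300: state=(0.775, 0.520)
t=0.400: state=(0.825, 0.459)
t=0.500: state=(0.867, 0.387)
t=0.600: state=(0.902, 0.307)
t=0.700: state=(0.928, 0.220)
t=0.800: state=(0.946, 0.128)
t=0.900: state=(0.954, 0.034)
t=1.000: state=(0.952, -0.061)
t=1.100: state=(0.941, -0.157)
t=1.200: state=(0.921, -0.253)
t=1.300: state=(0.891, -0.350)
t=1.400: state=(0.851, -0.447)
t=1.500: state=(0.801, -0.547)
t=1.600: state=(0.741, -0.649)
t=1.700: state=(0.671, -0.758)
next step: t=1.710: state=(0.664, -0.769) — y has crossed -0.76
linear interpolation between t=1.700 (-0.75752) and t=1.710 (-0.76869) → t≈1.702

t = 1.702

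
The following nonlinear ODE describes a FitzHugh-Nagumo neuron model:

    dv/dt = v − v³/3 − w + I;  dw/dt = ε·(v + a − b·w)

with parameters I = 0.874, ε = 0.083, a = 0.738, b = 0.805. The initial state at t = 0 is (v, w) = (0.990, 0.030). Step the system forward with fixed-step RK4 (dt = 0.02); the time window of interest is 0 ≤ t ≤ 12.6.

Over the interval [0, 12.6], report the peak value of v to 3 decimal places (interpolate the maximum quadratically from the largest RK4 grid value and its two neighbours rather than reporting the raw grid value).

t=0.000: state=(0.990, 0.030)
step 1 (dt=0.02): k1=(1.511, 0.141), k2=(1.509, 0.143), k3=(1.509, 0.143), k4=(1.507, 0.144); state += dt/6·(k1+2k2+2k3+k4)
t=0.020: state=(1.020, 0.033)
t=0.040: state=(1.050, 0.036)
t=0.060: state=(1.080, 0.039)
continuing one RK4 step at a time; state shown every 25 steps (Δt=0.5):
t=0.500: state=(1.638, 0.114)
t=1.000: state=(1.911, 0.214)
t=1.500: state=(1.961, 0.316)
t=2.000: state=(1.946, 0.416)
t=2.500: state=(1.916, 0.511)
t=3.000: state=(1.882, 0.602)
t=3.500: state=(1.848, 0.688)
t=4.000: state=(1.813, 0.771)
t=4.500: state=(1.778, 0.849)
t=5.000: state=(1.743, 0.923)
t=5.500: state=(1.707, 0.993)
t=6.000: state=(1.672, 1.060)
t=6.500: state=(1.636, 1.122)
t=7.000: state=(1.600, 1.182)
t=7.500: state=(1.563, 1.237)
t=8.000: state=(1.526, 1.290)
t=8.500: state=(1.489, 1.339)
t=9.000: state=(1.450, 1.385)
t=9.500: state=(1.411, 1.428)
t=10.000: state=(1.371, 1.468)
t=10.500: state=(1.329, 1.505)
t=11.000: state=(1.286, 1.539)
t=11.500: state=(1.241, 1.570)
t=12.000: state=(1.193, 1.599)
t=12.500: state=(1.143, 1.624)
t=12.600: state=(1.132, 1.629)
largest grid value and its neighbours: v(1.500)=1.96074, v(1.520)=1.96081, v(1.540)=1.96079
parabola through these three points peaks at t≈1.527 with v≈1.96081

max v = 1.961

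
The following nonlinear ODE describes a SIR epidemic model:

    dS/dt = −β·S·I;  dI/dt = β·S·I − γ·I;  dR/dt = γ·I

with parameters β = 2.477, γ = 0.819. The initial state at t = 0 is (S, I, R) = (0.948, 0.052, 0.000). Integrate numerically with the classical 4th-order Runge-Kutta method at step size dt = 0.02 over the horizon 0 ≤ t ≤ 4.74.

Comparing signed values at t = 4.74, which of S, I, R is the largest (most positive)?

largest component: R

t=0.000: state=(0.948, 0.052, 0.000)
step 1 (dt=0.02): k1=(-0.122, 0.080, 0.043), k2=(-0.124, 0.081, 0.043), k3=(-0.124, 0.081, 0.043), k4=(-0.126, 0.082, 0.044); state += dt/6·(k1+2k2+2k3+k4)
t=0.020: state=(0.946, 0.054, 0.001)
t=0.040: state=(0.943, 0.055, 0.002)
t=0.060: state=(0.940, 0.057, 0.003)
continuing one RK4 step at a time; state shown every 10 steps (Δt=0.2):
t=0.200: state=(0.920, 0.070, 0.010)
t=0.400: state=(0.884, 0.093, 0.023)
t=0.600: state=(0.838, 0.121, 0.041)
t=0.800: state=(0.783, 0.154, 0.063)
t=1.000: state=(0.719, 0.189, 0.091)
t=1.200: state=(0.649, 0.226, 0.125)
t=1.400: state=(0.575, 0.259, 0.165)
t=1.600: state=(0.502, 0.288, 0.210)
t=1.800: state=(0.433, 0.308, 0.259)
t=2.000: state=(0.371, 0.319, 0.310)
t=2.200: state=(0.316, 0.321, 0.363)
t=2.400: state=(0.270, 0.315, 0.415)
t=2.600: state=(0.232, 0.303, 0.466)
t=2.800: state=(0.200, 0.286, 0.514)
t=3.000: state=(0.175, 0.266, 0.559)
t=3.200: state=(0.154, 0.245, 0.601)
t=3.400: state=(0.137, 0.224, 0.639)
t=3.600: state=(0.123, 0.202, 0.674)
t=3.800: state=(0.112, 0.182, 0.706)
t=4.000: state=(0.103, 0.163, 0.734)
t=4.200: state=(0.095, 0.145, 0.759)
t=4.400: state=(0.089, 0.129, 0.782)
t=4.600: state=(0.084, 0.114, 0.802)
t=4.740: state=(0.081, 0.105, 0.814)
compare at T: S=0.081, I=0.105, R=0.814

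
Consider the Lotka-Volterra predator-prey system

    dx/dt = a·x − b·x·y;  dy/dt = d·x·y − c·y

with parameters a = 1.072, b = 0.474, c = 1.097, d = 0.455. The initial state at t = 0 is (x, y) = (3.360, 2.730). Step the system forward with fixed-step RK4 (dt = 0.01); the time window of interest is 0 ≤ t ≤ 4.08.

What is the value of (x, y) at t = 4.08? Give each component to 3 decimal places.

t=0.000: state=(3.360, 2.730)
step 1 (dt=0.01): k1=(-0.746, 1.179), k2=(-0.755, 1.177), k3=(-0.755, 1.177), k4=(-0.763, 1.174); state += dt/6·(k1+2k2+2k3+k4)
t=0.010: state=(3.352, 2.742)
t=0.020: state=(3.345, 2.753)
t=0.030: state=(3.337, 2.765)
continuing one RK4 step at a time; state shown every 20 steps (Δt=0.2):
t=0.200: state=(3.180, 2.953)
t=0.400: state=(2.951, 3.135)
t=0.600: state=(2.699, 3.256)
t=0.800: state=(2.450, 3.304)
t=1.000: state=(2.220, 3.281)
t=1.200: state=(2.023, 3.195)
t=1.400: state=(1.863, 3.061)
t=1.600: state=(1.740, 2.895)
t=1.800: state=(1.653, 2.712)
t=2.000: state=(1.598, 2.524)
t=2.200: state=(1.573, 2.341)
t=2.400: state=(1.574, 2.169)
t=2.600: state=(1.600, 2.012)
t=2.800: state=(1.649, 1.872)
t=3.000: state=(1.721, 1.752)
t=3.200: state=(1.815, 1.653)
t=3.400: state=(1.931, 1.573)
t=3.600: state=(2.067, 1.515)
t=3.800: state=(2.223, 1.479)
t=4.000: state=(2.396, 1.465)
t=4.080: state=(2.469, 1.466)

(x, y) = (2.469, 1.466)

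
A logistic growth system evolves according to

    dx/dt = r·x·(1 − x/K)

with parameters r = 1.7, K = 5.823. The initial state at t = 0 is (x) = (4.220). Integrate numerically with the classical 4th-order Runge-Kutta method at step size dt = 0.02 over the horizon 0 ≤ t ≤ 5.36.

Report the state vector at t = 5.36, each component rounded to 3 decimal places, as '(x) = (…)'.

(x) = (5.823)

t=0.000: state=(4.220)
step 1 (dt=0.02): k1=(1.975), k2=(1.960), k3=(1.960), k4=(1.945); state += dt/6·(k1+2k2+2k3+k4)
t=0.020: state=(4.259)
t=0.040: state=(4.298)
t=0.060: state=(4.336)
continuing one RK4 step at a time; state shown every 10 steps (Δt=0.2):
t=0.200: state=(4.584)
t=0.400: state=(4.883)
t=0.600: state=(5.121)
t=0.800: state=(5.306)
t=1.000: state=(5.445)
t=1.200: state=(5.549)
t=1.400: state=(5.625)
t=1.600: state=(5.681)
t=1.800: state=(5.721)
t=2.000: state=(5.750)
t=2.200: state=(5.771)
t=2.400: state=(5.786)
t=2.600: state=(5.797)
t=2.800: state=(5.804)
t=3.000: state=(5.810)
t=3.200: state=(5.813)
t=3.400: state=(5.816)
t=3.600: state=(5.818)
t=3.800: state=(5.820)
t=4.000: state=(5.821)
t=4.200: state=(5.821)
t=4.400: state=(5.822)
t=4.600: state=(5.822)
t=4.800: state=(5.822)
t=5.000: state=(5.823)
t=5.200: state=(5.823)
t=5.360: state=(5.823)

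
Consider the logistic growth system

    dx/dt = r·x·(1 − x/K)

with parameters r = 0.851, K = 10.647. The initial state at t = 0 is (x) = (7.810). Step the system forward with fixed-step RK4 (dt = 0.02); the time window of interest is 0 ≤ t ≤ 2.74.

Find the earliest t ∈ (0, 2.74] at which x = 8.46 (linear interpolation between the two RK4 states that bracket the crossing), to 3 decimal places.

t = 0.400

t=0.000: state=(7.810)
step 1 (dt=0.02): k1=(1.771), k2=(1.764), k3=(1.764), k4=(1.757); state += dt/6·(k1+2k2+2k3+k4)
t=0.020: state=(7.845)
t=0.040: state=(7.880)
t=0.060: state=(7.915)
continuing one RK4 step at a time; state shown every 5 steps (Δt=0.1):
t=0.100: state=(7.984)
t=0.200: state=(8.150)
t=0.300: state=(8.309)
t=0.380: state=(8.431)
next step: t=0.400: state=(8.460) — x has crossed 8.46
linear interpolation between t=0.380 (8.43069) and t=0.400 (8.46042) → t≈0.400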